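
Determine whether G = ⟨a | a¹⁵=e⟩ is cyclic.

|G| = 15. The element a has order 15 (its powers give 15 distinct elements), so ⟨a⟩ = G and G is cyclic.

Answer: Yes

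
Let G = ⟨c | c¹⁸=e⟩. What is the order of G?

G is generated by a single element, so G is cyclic. The relator gives c¹⁸ = e and no smaller power is forced to be e, so the 18 powers {c, e, c², c³, c⁴, c⁵, c⁶, c⁷, c⁸, c⁹, c¹², c¹³, c¹¹, c¹⁰, c¹⁴, c¹⁵, c¹⁶, c¹⁷} are distinct. Hence |G| = 18.

Answer: 18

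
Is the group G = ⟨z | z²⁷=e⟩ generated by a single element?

|G| = 27. The element z has order 27 (its powers give 27 distinct elements), so ⟨z⟩ = G and G is cyclic.

Answer: Yes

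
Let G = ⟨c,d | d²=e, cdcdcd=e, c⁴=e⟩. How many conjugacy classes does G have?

The conjugacy classes (representative and size) are:
  [e] (size 1), [c³] (size 6), [c²dc²d] (size 3), [cdc³] (size 6), [dc³] (size 8).
Class equation: 1 + 6 + 3 + 6 + 8 = 24 = |G|. So G has 5 conjugacy classes.

Answer: 5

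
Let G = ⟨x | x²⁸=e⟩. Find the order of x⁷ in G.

Compute successive powers until reaching e:
  (x⁷)¹ = x⁷, (x⁷)² = x¹⁴, (x⁷)³ = x²¹, (x⁷)⁴ = e.
The smallest positive k with (x⁷)ᵏ = e is 4.

Answer: 4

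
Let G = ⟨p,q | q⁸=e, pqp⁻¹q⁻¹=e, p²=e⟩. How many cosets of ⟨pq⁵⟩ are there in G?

First find ord(pq⁵) by computing successive powers:
  (pq⁵)¹ = pq⁵, (pq⁵)² = q², (pq⁵)³ = pq⁷, (pq⁵)⁴ = q⁴, (pq⁵)⁵ = pq, (pq⁵)⁶ = q⁶, (pq⁵)⁷ = pq³, (pq⁵)⁸ = e.
So |⟨pq⁵⟩| = ord(pq⁵) = 8. With |G| = 16, by Lagrange [G : ⟨pq⁵⟩] = 16/8 = 2.

Answer: 2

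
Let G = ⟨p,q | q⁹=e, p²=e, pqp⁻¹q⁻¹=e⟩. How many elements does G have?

Enumerate words in the generators, reducing via the relations: the distinct elements are
  {e, p, q, pq, q², q³, q⁴, q⁵, q⁶, q⁷, q⁸, pq², pq³, pq⁴, pq⁵, pq⁶, pq⁷, pq⁸}.
No further products give new elements, so |G| = 18.

Answer: 18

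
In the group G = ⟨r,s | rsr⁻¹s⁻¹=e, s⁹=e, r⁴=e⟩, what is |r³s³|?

Compute successive powers until reaching e:
  (r³s³)¹ = r³s³, (r³s³)² = r²s⁶, (r³s³)³ = r, (r³s³)⁴ = s³, (r³s³)⁵ = r³s⁶, (r³s³)⁶ = r², (r³s³)⁷ = rs³, (r³s³)⁸ = s⁶, (r³s³)⁹ = r³, (r³s³)¹⁰ = r²s³, (r³s³)¹¹ = rs⁶, (r³s³)¹² = e.
The smallest positive k with (r³s³)ᵏ = e is 12.

Answer: 12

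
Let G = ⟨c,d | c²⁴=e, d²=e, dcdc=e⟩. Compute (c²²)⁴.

Compute successive powers of (c²²), reducing at each step:
  (c²²)²: (c²²) · c²² = c²⁰
  (c²²)³: (c²⁰) · c²² = c¹⁸
  (c²²)⁴: (c¹⁸) · c²² = c¹⁶

Answer: c¹⁶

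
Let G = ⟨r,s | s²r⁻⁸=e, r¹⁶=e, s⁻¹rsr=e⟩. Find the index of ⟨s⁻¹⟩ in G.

First find ord(s⁻¹) by computing successive powers:
  (s⁻¹)¹ = s⁻¹, (s⁻¹)² = r⁸, (s⁻¹)³ = s, (s⁻¹)⁴ = e.
So |⟨s⁻¹⟩| = ord(s⁻¹) = 4. With |G| = 32, by Lagrange [G : ⟨s⁻¹⟩] = 32/4 = 8.

Answer: 8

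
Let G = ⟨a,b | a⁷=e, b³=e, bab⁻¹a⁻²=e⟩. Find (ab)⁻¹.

The order of (ab) is 3 (smallest k with (ab)ᵏ = e), so (ab)⁻¹ = (ab)² = a³b².
Check: (ab) · (a³b²) → (ab) · a³ = b;   b · b² = e, giving e as required.

Answer: a³b²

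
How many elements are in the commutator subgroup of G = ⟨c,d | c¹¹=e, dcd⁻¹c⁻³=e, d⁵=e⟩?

G' = [G, G] is generated by all commutators. The generator-pair commutators are: [c, d] = c⁹.
The subgroup they normally generate is {e, c, c², c³, c⁴, c⁵, c⁶, c⁷, c⁸, c⁹, c¹⁰}, of order 11.
Check: |G/G'| = 55/11 = 5 is the order of the abelianisation.

Answer: 11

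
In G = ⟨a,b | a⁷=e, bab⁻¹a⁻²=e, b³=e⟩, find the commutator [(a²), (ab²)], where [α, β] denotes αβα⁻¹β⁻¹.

[(a²), (ab²)] = (a²)·(ab²)·(a²)⁻¹·(ab²)⁻¹.
  (a²) · (ab²) = a³b²
  (a³b²) · (a⁵) = a²b²
  (a²b²) · (a⁵b) = a

Answer: a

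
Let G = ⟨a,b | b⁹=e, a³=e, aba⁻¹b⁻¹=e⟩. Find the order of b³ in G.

Compute successive powers until reaching e:
  (b³)¹ = b³, (b³)² = b⁶, (b³)³ = e.
The smallest positive k with (b³)ᵏ = e is 3.

Answer: 3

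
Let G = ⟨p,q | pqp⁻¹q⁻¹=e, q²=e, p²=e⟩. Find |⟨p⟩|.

|⟨p⟩| equals the order of p. Compute successive powers until reaching e:
  p¹ = p, p² = e.
The smallest positive k with pᵏ = e is 2, so |⟨p⟩| = 2.

Answer: 2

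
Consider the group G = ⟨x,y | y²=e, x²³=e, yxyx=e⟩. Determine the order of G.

Enumerate words in the generators, reducing via the relations: the distinct elements are
  {e, x, y, xy, x², x³, x⁴, x⁵, x⁶, x⁷, x⁸, x⁹, x²y, x²², x²¹, x²⁰, x³y, x¹², x¹³, x¹¹, x¹⁰, x¹⁴, x¹⁵, x¹⁶, x¹⁷, x¹⁸, x¹⁹, x⁴y, x⁵y, x⁶y, x⁷y, x⁸y, x⁹y, x²²y, x²¹y, x²⁰y, x¹²y, x¹³y, x¹¹y, x¹⁰y, x¹⁴y, x¹⁵y, x¹⁶y, x¹⁷y, x¹⁸y, x¹⁹y}.
No further products give new elements, so |G| = 46.

Answer: 46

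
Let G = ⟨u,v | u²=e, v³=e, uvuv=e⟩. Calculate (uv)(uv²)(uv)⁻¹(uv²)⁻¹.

[(uv), (uv²)] = (uv)·(uv²)·(uv)⁻¹·(uv²)⁻¹.
  (uv) · (uv²) = v
  v · (uv) = u
  u · (uv²) = v²

Answer: v²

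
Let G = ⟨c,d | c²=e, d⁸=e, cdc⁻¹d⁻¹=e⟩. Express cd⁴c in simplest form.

Multiply left to right, reducing at each step:
  c · d⁴ = cd⁴
  (cd⁴) · c = d⁴

Answer: d⁴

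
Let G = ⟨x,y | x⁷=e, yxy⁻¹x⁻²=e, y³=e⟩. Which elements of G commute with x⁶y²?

⟨x⁶y²⟩ ⊆ C_G(x⁶y²) since powers of x⁶y² commute with x⁶y²; so |C_G(x⁶y²)| ≥ |⟨x⁶y²⟩| = 3.
By orbit–stabilizer, |C_G(x⁶y²)| = |G| / |conj. class of x⁶y²| = 21 / 7 = 3.
The 3 elements commuting with x⁶y² are {e, x²y, x⁶y²}.

Answer: {e, x²y, x⁶y²}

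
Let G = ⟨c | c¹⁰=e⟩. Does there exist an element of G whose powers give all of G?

|G| = 10. The element c has order 10 (its powers give 10 distinct elements), so ⟨c⟩ = G and G is cyclic.

Answer: Yes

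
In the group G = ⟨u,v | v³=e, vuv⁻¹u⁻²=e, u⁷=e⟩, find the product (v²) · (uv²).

Compute (v²) · (uv²) by multiplying left to right and reducing via the relations at each step:
  (v²) · u = u⁴v²
  (u⁴v²) · v² = u⁴v

Answer: u⁴v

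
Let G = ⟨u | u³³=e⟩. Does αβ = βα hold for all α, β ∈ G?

G has a single generator, so G is cyclic and hence abelian.

Answer: Yes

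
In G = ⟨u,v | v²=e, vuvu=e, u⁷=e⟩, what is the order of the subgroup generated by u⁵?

|⟨u⁵⟩| equals the order of u⁵. Compute successive powers until reaching e:
  (u⁵)¹ = u⁵, (u⁵)² = u³, (u⁵)³ = u, (u⁵)⁴ = u⁶, (u⁵)⁵ = u⁴, (u⁵)⁶ = u², (u⁵)⁷ = e.
The smallest positive k with (u⁵)ᵏ = e is 7, so |⟨u⁵⟩| = 7.

Answer: 7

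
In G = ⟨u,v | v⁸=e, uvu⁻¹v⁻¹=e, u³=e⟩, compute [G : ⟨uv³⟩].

First find ord(uv³) by computing successive powers:
  (uv³)¹ = uv³, (uv³)² = u²v⁶, (uv³)³ = v, (uv³)⁴ = uv⁴, (uv³)⁵ = u²v⁷, (uv³)⁶ = v², (uv³)⁷ = uv⁵, (uv³)⁸ = u², (uv³)⁹ = v³, (uv³)¹⁰ = uv⁶, (uv³)¹¹ = u²v, (uv³)¹² = v⁴, (uv³)¹³ = uv⁷, (uv³)¹⁴ = u²v², (uv³)¹⁵ = v⁵, (uv³)¹⁶ = u, (uv³)¹⁷ = u²v³, (uv³)¹⁸ = v⁶, (uv³)¹⁹ = uv, (uv³)²⁰ = u²v⁴, (uv³)²¹ = v⁷, (uv³)²² = uv², (uv³)²³ = u²v⁵, (uv³)²⁴ = e.
So |⟨uv³⟩| = ord(uv³) = 24. With |G| = 24, by Lagrange [G : ⟨uv³⟩] = 24/24 = 1.

Answer: 1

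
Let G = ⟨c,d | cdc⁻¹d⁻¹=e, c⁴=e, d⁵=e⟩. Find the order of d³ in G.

Compute successive powers until reaching e:
  (d³)¹ = d³, (d³)² = d, (d³)³ = d⁴, (d³)⁴ = d², (d³)⁵ = e.
The smallest positive k with (d³)ᵏ = e is 5.

Answer: 5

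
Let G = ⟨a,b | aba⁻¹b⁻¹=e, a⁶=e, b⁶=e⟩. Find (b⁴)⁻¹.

The order of (b⁴) is 3 (smallest k with (b⁴)ᵏ = e), so (b⁴)⁻¹ = (b⁴)² = b².
Check: (b⁴) · (b²) → (b⁴) · b² = e, giving e as required.

Answer: b²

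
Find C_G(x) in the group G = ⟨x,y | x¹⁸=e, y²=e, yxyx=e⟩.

⟨x⟩ ⊆ C_G(x) since powers of x commute with x; so |C_G(x)| ≥ |⟨x⟩| = 18.
By orbit–stabilizer, |C_G(x)| = |G| / |conj. class of x| = 36 / 2 = 18.
The 18 elements commuting with x are {e, x, x², x³, x⁴, x⁵, x⁶, x⁷, x⁸, x⁹, x¹⁰, x¹¹, x¹², x¹³, x¹⁴, x¹⁵, x¹⁶, x¹⁷}.

Answer: {e, x, x², x³, x⁴, x⁵, x⁶, x⁷, x⁸, x⁹, x¹⁰, x¹¹, x¹², x¹³, x¹⁴, x¹⁵, x¹⁶, x¹⁷}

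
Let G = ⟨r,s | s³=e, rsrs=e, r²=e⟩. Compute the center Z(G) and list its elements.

An element z ∈ Z(G) iff z commutes with every generator.
For example e is central: e·r = r = r·e; e·s = s = s·e.
Whereas r ∉ Z(G) since r·s = rs ≠ rs² = s·r.
Checking each of the 6 elements this way gives Z(G) = {e}, of order 1.

Answer: {e}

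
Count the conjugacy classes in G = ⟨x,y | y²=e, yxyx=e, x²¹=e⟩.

The conjugacy classes (representative and size) are:
  [e] (size 1), [x²⁰] (size 2), [x²] (size 2), [x³] (size 2), [x¹⁷] (size 2), [x⁵] (size 2), [x⁶] (size 2), [x⁷] (size 2), [x⁸] (size 2), [x⁹] (size 2), [x¹⁰] (size 2), [y] (size 21).
Class equation: 1 + 2 + 2 + 2 + 2 + 2 + 2 + 2 + 2 + 2 + 2 + 21 = 42 = |G|. So G has 12 conjugacy classes.

Answer: 12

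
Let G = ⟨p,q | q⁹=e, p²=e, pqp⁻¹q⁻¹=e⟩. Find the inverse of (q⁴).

The order of (q⁴) is 9 (smallest k with (q⁴)ᵏ = e), so (q⁴)⁻¹ = (q⁴)⁸ = q⁵.
Check: (q⁴) · (q⁵) → (q⁴) · q⁵ = e, giving e as required.

Answer: q⁵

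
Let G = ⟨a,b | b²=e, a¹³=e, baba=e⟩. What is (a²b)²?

Compute successive powers of (a²b), reducing at each step:
  (a²b)²: (a²b) · a² = b;   b · b = e

Answer: e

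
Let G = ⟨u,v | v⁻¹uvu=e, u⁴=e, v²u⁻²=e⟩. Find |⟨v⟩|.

|⟨v⟩| equals the order of v. Compute successive powers until reaching e:
  v¹ = v, v² = u², v³ = v⁻¹, v⁴ = e.
The smallest positive k with vᵏ = e is 4, so |⟨v⟩| = 4.

Answer: 4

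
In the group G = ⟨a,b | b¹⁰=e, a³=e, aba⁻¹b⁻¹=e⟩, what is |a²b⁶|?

Compute successive powers until reaching e:
  (a²b⁶)¹ = a²b⁶, (a²b⁶)² = ab², (a²b⁶)³ = b⁸, (a²b⁶)⁴ = a²b⁴, (a²b⁶)⁵ = a, (a²b⁶)⁶ = b⁶, (a²b⁶)⁷ = a²b², (a²b⁶)⁸ = ab⁸, (a²b⁶)⁹ = b⁴, (a²b⁶)¹⁰ = a², (a²b⁶)¹¹ = ab⁶, (a²b⁶)¹² = b², (a²b⁶)¹³ = a²b⁸, (a²b⁶)¹⁴ = ab⁴, (a²b⁶)¹⁵ = e.
The smallest positive k with (a²b⁶)ᵏ = e is 15.

Answer: 15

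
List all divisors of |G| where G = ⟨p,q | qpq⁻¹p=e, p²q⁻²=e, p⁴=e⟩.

|G| = 8 = 2³. By Lagrange's theorem the order of any subgroup divides 8; the divisors of 8 are 1, 2, 4, 8.

Answer: 1, 2, 4, 8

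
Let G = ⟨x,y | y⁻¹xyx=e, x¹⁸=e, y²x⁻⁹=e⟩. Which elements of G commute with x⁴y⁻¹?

⟨x⁴y⁻¹⟩ ⊆ C_G(x⁴y⁻¹) since powers of x⁴y⁻¹ commute with x⁴y⁻¹; so |C_G(x⁴y⁻¹)| ≥ |⟨x⁴y⁻¹⟩| = 4.
By orbit–stabilizer, |C_G(x⁴y⁻¹)| = |G| / |conj. class of x⁴y⁻¹| = 36 / 9 = 4.
The 4 elements commuting with x⁴y⁻¹ are {e, x⁹, x⁴y, x⁴y⁻¹}.

Answer: {e, x⁹, x⁴y, x⁴y⁻¹}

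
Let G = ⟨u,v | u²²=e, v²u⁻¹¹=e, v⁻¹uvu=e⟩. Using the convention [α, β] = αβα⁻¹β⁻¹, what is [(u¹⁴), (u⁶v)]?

[(u¹⁴), (u⁶v)] = (u¹⁴)·(u⁶v)·(u¹⁴)⁻¹·(u⁶v)⁻¹.
  (u¹⁴) · (u⁶v) = u⁹v⁻¹
  (u⁹v⁻¹) · (u⁸) = uv⁻¹
  (uv⁻¹) · (u⁶v⁻¹) = u⁶

Answer: u⁶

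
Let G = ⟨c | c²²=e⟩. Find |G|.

G is generated by a single element, so G is cyclic. The relator gives c²² = e and no smaller power is forced to be e, so the 22 powers {c, e, c², c³, c⁴, c⁵, c⁶, c⁷, c⁸, c⁹, c²¹, c²⁰, c¹², c¹³, c¹¹, c¹⁰, c¹⁴, c¹⁵, c¹⁶, c¹⁷, c¹⁸, c¹⁹} are distinct. Hence |G| = 22.

Answer: 22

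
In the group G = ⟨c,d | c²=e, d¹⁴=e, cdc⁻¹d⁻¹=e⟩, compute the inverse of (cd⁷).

The order of (cd⁷) is 2 (smallest k with (cd⁷)ᵏ = e), so (cd⁷)⁻¹ = (cd⁷)¹ = cd⁷.
Check: (cd⁷) · (cd⁷) → (cd⁷) · c = d⁷;   (d⁷) · d⁷ = e, giving e as required.

Answer: cd⁷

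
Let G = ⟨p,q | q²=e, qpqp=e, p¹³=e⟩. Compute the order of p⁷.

Compute successive powers until reaching e:
  (p⁷)¹ = p⁷, (p⁷)² = p, (p⁷)³ = p⁸, (p⁷)⁴ = p², (p⁷)⁵ = p⁹, (p⁷)⁶ = p³, (p⁷)⁷ = p¹⁰, (p⁷)⁸ = p⁴, (p⁷)⁹ = p¹¹, (p⁷)¹⁰ = p⁵, (p⁷)¹¹ = p¹², (p⁷)¹² = p⁶, (p⁷)¹³ = e.
The smallest positive k with (p⁷)ᵏ = e is 13.

Answer: 13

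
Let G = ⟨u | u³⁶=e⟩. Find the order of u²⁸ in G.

Compute successive powers until reaching e:
  (u²⁸)¹ = u²⁸, (u²⁸)² = u²⁰, (u²⁸)³ = u¹², (u²⁸)⁴ = u⁴, (u²⁸)⁵ = u³², (u²⁸)⁶ = u²⁴, (u²⁸)⁷ = u¹⁶, (u²⁸)⁸ = u⁸, (u²⁸)⁹ = e.
The smallest positive k with (u²⁸)ᵏ = e is 9.

Answer: 9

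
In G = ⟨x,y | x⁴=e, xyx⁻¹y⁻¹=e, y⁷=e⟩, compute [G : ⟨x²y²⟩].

First find ord(x²y²) by computing successive powers:
  (x²y²)¹ = x²y², (x²y²)² = y⁴, (x²y²)³ = x²y⁶, (x²y²)⁴ = y, (x²y²)⁵ = x²y³, (x²y²)⁶ = y⁵, (x²y²)⁷ = x², (x²y²)⁸ = y², (x²y²)⁹ = x²y⁴, (x²y²)¹⁰ = y⁶, (x²y²)¹¹ = x²y, (x²y²)¹² = y³, (x²y²)¹³ = x²y⁵, (x²y²)¹⁴ = e.
So |⟨x²y²⟩| = ord(x²y²) = 14. With |G| = 28, by Lagrange [G : ⟨x²y²⟩] = 28/14 = 2.

Answer: 2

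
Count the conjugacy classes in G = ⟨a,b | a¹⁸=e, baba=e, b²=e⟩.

The conjugacy classes (representative and size) are:
  [e] (size 1), [a] (size 2), [a²] (size 2), [a³] (size 2), [a¹⁴] (size 2), [a⁵] (size 2), [a¹²] (size 2), [a⁷] (size 2), [a¹⁰] (size 2), [a⁹] (size 1), [a¹⁰b] (size 9), [ab] (size 9).
Class equation: 1 + 2 + 2 + 2 + 2 + 2 + 2 + 2 + 2 + 1 + 9 + 9 = 36 = |G|. So G has 12 conjugacy classes.

Answer: 12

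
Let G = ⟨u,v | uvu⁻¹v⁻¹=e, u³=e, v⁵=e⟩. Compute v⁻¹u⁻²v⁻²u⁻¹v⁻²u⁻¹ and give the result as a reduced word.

Multiply left to right, reducing at each step:
  (v⁴) · u⁻² = uv⁴
  (uv⁴) · v⁻² = uv²
  (uv²) · u⁻¹ = v²
  (v²) · v⁻² = e
  e · u⁻¹ = u²

Answer: u²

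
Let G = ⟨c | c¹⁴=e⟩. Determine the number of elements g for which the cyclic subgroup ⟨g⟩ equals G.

G is cyclic of order 14. An element generates G iff its order is 14, and a cyclic group of order 14 has exactly φ(14) = 6 such elements.

Answer: 6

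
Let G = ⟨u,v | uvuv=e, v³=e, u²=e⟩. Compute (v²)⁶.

Compute successive powers of (v²), reducing at each step:
  (v²)²: (v²) · v² = v
  (v²)³: v · v² = e
  (v²)⁴: e · v² = v²
  (v²)⁵: (v²) · v² = v
  (v²)⁶: v · v² = e

Answer: e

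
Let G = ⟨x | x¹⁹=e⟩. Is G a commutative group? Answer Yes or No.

G has a single generator, so G is cyclic and hence abelian.

Answer: Yes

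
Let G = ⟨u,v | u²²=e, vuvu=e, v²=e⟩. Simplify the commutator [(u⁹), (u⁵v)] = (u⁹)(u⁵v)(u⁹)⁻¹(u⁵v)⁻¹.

[(u⁹), (u⁵v)] = (u⁹)·(u⁵v)·(u⁹)⁻¹·(u⁵v)⁻¹.
  (u⁹) · (u⁵v) = u¹⁴v
  (u¹⁴v) · (u¹³) = uv
  (uv) · (u⁵v) = u¹⁸

Answer: u¹⁸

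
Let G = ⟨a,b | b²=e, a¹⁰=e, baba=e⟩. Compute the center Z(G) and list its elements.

An element z ∈ Z(G) iff z commutes with every generator.
For example a⁵ is central: (a⁵)·a = a⁶ = a·(a⁵); (a⁵)·b = a⁵b = b·(a⁵).
Whereas a ∉ Z(G) since a·b = ab ≠ a⁹b = b·a.
Checking each of the 20 elements this way gives Z(G) = {e, a⁵}, of order 2.

Answer: {e, a⁵}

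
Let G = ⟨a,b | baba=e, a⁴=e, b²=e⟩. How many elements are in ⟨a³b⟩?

|⟨a³b⟩| equals the order of a³b. Compute successive powers until reaching e:
  (a³b)¹ = a³b, (a³b)² = e.
The smallest positive k with (a³b)ᵏ = e is 2, so |⟨a³b⟩| = 2.

Answer: 2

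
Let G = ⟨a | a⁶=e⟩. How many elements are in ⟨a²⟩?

|⟨a²⟩| equals the order of a². Compute successive powers until reaching e:
  (a²)¹ = a², (a²)² = a⁴, (a²)³ = e.
The smallest positive k with (a²)ᵏ = e is 3, so |⟨a²⟩| = 3.

Answer: 3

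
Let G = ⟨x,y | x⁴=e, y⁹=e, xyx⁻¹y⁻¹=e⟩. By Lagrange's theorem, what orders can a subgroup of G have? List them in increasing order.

|G| = 36 = 2² · 3². By Lagrange's theorem the order of any subgroup divides 36; the divisors of 36 are 1, 2, 3, 4, 6, 9, 12, 18, 36.

Answer: 1, 2, 3, 4, 6, 9, 12, 18, 36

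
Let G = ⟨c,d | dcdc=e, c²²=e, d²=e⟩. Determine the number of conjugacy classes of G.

The conjugacy classes (representative and size) are:
  [e] (size 1), [c] (size 2), [c²] (size 2), [c¹⁹] (size 2), [c⁴] (size 2), [c⁵] (size 2), [c⁶] (size 2), [c⁷] (size 2), [c⁸] (size 2), [c¹³] (size 2), [c¹⁰] (size 2), [c¹¹] (size 1), [c⁶d] (size 11), [cd] (size 11).
Class equation: 1 + 2 + 2 + 2 + 2 + 2 + 2 + 2 + 2 + 2 + 2 + 1 + 11 + 11 = 44 = |G|. So G has 14 conjugacy classes.

Answer: 14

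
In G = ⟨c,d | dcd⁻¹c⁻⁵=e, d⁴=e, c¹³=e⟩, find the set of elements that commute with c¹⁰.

⟨c¹⁰⟩ ⊆ C_G(c¹⁰) since powers of c¹⁰ commute with c¹⁰; so |C_G(c¹⁰)| ≥ |⟨c¹⁰⟩| = 13.
By orbit–stabilizer, |C_G(c¹⁰)| = |G| / |conj. class of c¹⁰| = 52 / 4 = 13.
The 13 elements commuting with c¹⁰ are {e, c, c², c³, c⁴, c⁵, c⁶, c⁷, c⁸, c⁹, c¹⁰, c¹¹, c¹²}.

Answer: {e, c, c², c³, c⁴, c⁵, c⁶, c⁷, c⁸, c⁹, c¹⁰, c¹¹, c¹²}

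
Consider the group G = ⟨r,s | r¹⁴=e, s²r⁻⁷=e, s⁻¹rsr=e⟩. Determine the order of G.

Enumerate words in the generators, reducing via the relations: the distinct elements are
  {e, r, s, rs, r², r³, r⁴, r⁵, r⁶, r⁷, r⁸, r⁹, r²s, r³s, r¹², r¹³, r¹¹, r¹⁰, r⁴s, r⁵s, r⁶s, s⁻¹, rs⁻¹, r²s⁻¹, r³s⁻¹, r⁴s⁻¹, r⁵s⁻¹, r⁶s⁻¹}.
No further products give new elements, so |G| = 28.

Answer: 28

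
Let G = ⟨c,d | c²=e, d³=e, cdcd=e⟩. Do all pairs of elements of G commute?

c·d = cd but d·c = cd², so c·d ≠ d·c and G is not abelian.

Answer: No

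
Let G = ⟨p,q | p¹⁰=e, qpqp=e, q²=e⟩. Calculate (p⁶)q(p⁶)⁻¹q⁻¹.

[(p⁶), q] = (p⁶)·q·(p⁶)⁻¹·q⁻¹.
  (p⁶) · q = p⁶q
  (p⁶q) · (p⁴) = p²q
  (p²q) · q = p²

Answer: p²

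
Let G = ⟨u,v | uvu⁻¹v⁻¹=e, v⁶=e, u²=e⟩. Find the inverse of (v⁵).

The order of (v⁵) is 6 (smallest k with (v⁵)ᵏ = e), so (v⁵)⁻¹ = (v⁵)⁵ = v.
Check: (v⁵) · v → (v⁵) · v = e, giving e as required.

Answer: v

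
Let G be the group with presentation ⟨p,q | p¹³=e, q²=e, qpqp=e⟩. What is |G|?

Enumerate words in the generators, reducing via the relations: the distinct elements are
  {e, p, q, pq, p², p³, p⁴, p⁵, p⁶, p⁷, p⁸, p⁹, p²q, p³q, p¹², p¹¹, p¹⁰, p⁴q, p⁵q, p⁶q, p⁷q, p⁸q, p⁹q, p¹²q, p¹¹q, p¹⁰q}.
No further products give new elements, so |G| = 26.

Answer: 26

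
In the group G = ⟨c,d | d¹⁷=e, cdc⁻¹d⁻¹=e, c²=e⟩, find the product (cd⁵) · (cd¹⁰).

Compute (cd⁵) · (cd¹⁰) by multiplying left to right and reducing via the relations at each step:
  (cd⁵) · c = d⁵
  (d⁵) · d¹⁰ = d¹⁵

Answer: d¹⁵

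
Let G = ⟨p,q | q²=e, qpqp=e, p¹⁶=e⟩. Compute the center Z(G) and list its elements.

An element z ∈ Z(G) iff z commutes with every generator.
For example p⁸ is central: (p⁸)·p = p⁹ = p·(p⁸); (p⁸)·q = p⁸q = q·(p⁸).
Whereas p ∉ Z(G) since p·q = pq ≠ p¹⁵q = q·p.
Checking each of the 32 elements this way gives Z(G) = {e, p⁸}, of order 2.

Answer: {e, p⁸}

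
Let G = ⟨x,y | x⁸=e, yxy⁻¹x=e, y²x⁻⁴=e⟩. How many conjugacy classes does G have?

The conjugacy classes (representative and size) are:
  [e] (size 1), [x⁷] (size 2), [x²] (size 2), [x⁵] (size 2), [x⁴] (size 1), [x²y⁻¹] (size 4), [x³y] (size 4).
Class equation: 1 + 2 + 2 + 2 + 1 + 4 + 4 = 16 = |G|. So G has 7 conjugacy classes.

Answer: 7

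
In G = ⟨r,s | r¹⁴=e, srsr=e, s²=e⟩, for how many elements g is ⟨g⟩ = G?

⟨g⟩ = G would require ord(g) = |G| = 28, but the maximum element order in G is 14 < 28. So G is not cyclic and no single element generates it: the count is 0.

Answer: 0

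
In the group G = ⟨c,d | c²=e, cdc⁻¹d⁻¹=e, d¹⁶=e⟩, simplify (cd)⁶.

Compute successive powers of (cd), reducing at each step:
  (cd)²: (cd) · c = d;   d · d = d²
  (cd)³: (d²) · c = cd²;   (cd²) · d = cd³
  (cd)⁴: (cd³) · c = d³;   (d³) · d = d⁴
  (cd)⁵: (d⁴) · c = cd⁴;   (cd⁴) · d = cd⁵
  (cd)⁶: (cd⁵) · c = d⁵;   (d⁵) · d = d⁶

Answer: d⁶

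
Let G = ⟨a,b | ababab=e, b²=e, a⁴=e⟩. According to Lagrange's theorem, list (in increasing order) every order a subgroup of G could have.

|G| = 24 = 2³ · 3. By Lagrange's theorem the order of any subgroup divides 24; the divisors of 24 are 1, 2, 3, 4, 6, 8, 12, 24.

Answer: 1, 2, 3, 4, 6, 8, 12, 24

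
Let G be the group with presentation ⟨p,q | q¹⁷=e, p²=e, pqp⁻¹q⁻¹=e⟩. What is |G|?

Enumerate words in the generators, reducing via the relations: the distinct elements are
  {e, p, q, pq, q², q³, q⁴, q⁵, q⁶, q⁷, q⁸, q⁹, pq², pq³, pq⁴, pq⁵, pq⁶, pq⁷, pq⁸, pq⁹, q¹², q¹³, q¹¹, q¹⁰, q¹⁴, q¹⁵, q¹⁶, pq¹², pq¹³, pq¹¹, pq¹⁰, pq¹⁴, pq¹⁵, pq¹⁶}.
No further products give new elements, so |G| = 34.

Answer: 34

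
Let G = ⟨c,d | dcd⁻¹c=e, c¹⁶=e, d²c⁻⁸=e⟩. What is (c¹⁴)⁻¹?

The order of (c¹⁴) is 8 (smallest k with (c¹⁴)ᵏ = e), so (c¹⁴)⁻¹ = (c¹⁴)⁷ = c².
Check: (c¹⁴) · (c²) → (c¹⁴) · c² = e, giving e as required.

Answer: c²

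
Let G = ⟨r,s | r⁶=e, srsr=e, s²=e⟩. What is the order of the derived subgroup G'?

G' = [G, G] is generated by all commutators. The generator-pair commutators are: [r, s] = r².
The subgroup they normally generate is {e, r², r⁴}, of order 3.
Check: |G/G'| = 12/3 = 4 is the order of the abelianisation.

Answer: 3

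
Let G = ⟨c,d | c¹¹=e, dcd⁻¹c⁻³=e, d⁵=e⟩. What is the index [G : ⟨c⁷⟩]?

First find ord(c⁷) by computing successive powers:
  (c⁷)¹ = c⁷, (c⁷)² = c³, (c⁷)³ = c¹⁰, (c⁷)⁴ = c⁶, (c⁷)⁵ = c², (c⁷)⁶ = c⁹, (c⁷)⁷ = c⁵, (c⁷)⁸ = c, (c⁷)⁹ = c⁸, (c⁷)¹⁰ = c⁴, (c⁷)¹¹ = e.
So |⟨c⁷⟩| = ord(c⁷) = 11. With |G| = 55, by Lagrange [G : ⟨c⁷⟩] = 55/11 = 5.

Answer: 5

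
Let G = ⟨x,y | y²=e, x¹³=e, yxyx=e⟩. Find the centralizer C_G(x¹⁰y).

⟨x¹⁰y⟩ ⊆ C_G(x¹⁰y) since powers of x¹⁰y commute with x¹⁰y; so |C_G(x¹⁰y)| ≥ |⟨x¹⁰y⟩| = 2.
By orbit–stabilizer, |C_G(x¹⁰y)| = |G| / |conj. class of x¹⁰y| = 26 / 13 = 2.
The 2 elements commuting with x¹⁰y are {e, x¹⁰y}.

Answer: {e, x¹⁰y}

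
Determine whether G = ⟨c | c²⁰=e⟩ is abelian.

G has a single generator, so G is cyclic and hence abelian.

Answer: Yes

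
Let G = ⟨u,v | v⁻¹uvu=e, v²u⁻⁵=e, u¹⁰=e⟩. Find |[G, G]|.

G' = [G, G] is generated by all commutators. The generator-pair commutators are: [u, v] = u².
The subgroup they normally generate is {e, u², u⁴, u⁶, u⁸}, of order 5.
Check: |G/G'| = 20/5 = 4 is the order of the abelianisation.

Answer: 5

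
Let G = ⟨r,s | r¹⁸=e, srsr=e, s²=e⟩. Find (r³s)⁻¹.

The order of (r³s) is 2 (smallest k with (r³s)ᵏ = e), so (r³s)⁻¹ = (r³s)¹ = r³s.
Check: (r³s) · (r³s) → (r³s) · r³ = s;   s · s = e, giving e as required.

Answer: r³s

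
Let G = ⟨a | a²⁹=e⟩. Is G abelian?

G has a single generator, so G is cyclic and hence abelian.

Answer: Yes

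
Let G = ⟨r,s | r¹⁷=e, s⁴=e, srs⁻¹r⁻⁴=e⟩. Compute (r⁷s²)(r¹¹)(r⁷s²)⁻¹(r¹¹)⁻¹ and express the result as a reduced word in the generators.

[(r⁷s²), (r¹¹)] = (r⁷s²)·(r¹¹)·(r⁷s²)⁻¹·(r¹¹)⁻¹.
  (r⁷s²) · (r¹¹) = r¹³s²
  (r¹³s²) · (r⁷s²) = r⁶
  (r⁶) · (r⁶) = r¹²

Answer: r¹²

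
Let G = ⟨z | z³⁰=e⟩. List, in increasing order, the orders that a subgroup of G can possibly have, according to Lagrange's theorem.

|G| = 30 = 2 · 3 · 5. By Lagrange's theorem the order of any subgroup divides 30; the divisors of 30 are 1, 2, 3, 5, 6, 10, 15, 30.

Answer: 1, 2, 3, 5, 6, 10, 15, 30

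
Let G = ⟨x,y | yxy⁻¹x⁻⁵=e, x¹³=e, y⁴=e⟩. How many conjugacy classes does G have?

The conjugacy classes (representative and size) are:
  [e] (size 1), [x] (size 4), [x²] (size 4), [x⁹] (size 4), [x¹²y] (size 13), [x⁴y²] (size 13), [x¹²y³] (size 13).
Class equation: 1 + 4 + 4 + 4 + 13 + 13 + 13 = 52 = |G|. So G has 7 conjugacy classes.

Answer: 7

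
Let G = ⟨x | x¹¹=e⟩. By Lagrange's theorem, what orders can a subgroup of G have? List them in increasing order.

|G| = 11 = 11. By Lagrange's theorem the order of any subgroup divides 11; the divisors of 11 are 1, 11.

Answer: 1, 11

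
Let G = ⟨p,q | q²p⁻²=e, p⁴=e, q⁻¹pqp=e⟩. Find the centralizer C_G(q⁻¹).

⟨q⁻¹⟩ ⊆ C_G(q⁻¹) since powers of q⁻¹ commute with q⁻¹; so |C_G(q⁻¹)| ≥ |⟨q⁻¹⟩| = 4.
By orbit–stabilizer, |C_G(q⁻¹)| = |G| / |conj. class of q⁻¹| = 8 / 2 = 4.
The 4 elements commuting with q⁻¹ are {e, p², q, q⁻¹}.

Answer: {e, p², q, q⁻¹}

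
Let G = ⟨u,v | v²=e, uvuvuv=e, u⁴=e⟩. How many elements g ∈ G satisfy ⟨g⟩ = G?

⟨g⟩ = G would require ord(g) = |G| = 24, but the maximum element order in G is 4 < 24. So G is not cyclic and no single element generates it: the count is 0.

Answer: 0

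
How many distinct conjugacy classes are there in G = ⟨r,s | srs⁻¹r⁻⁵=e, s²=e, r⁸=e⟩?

The conjugacy classes (representative and size) are:
  [e] (size 1), [r⁵] (size 2), [r²] (size 1), [r⁷] (size 2), [r⁴] (size 1), [r⁶] (size 1), [s] (size 2), [r⁵s] (size 2), [r²s] (size 2), [r³s] (size 2).
Class equation: 1 + 2 + 1 + 2 + 1 + 1 + 2 + 2 + 2 + 2 = 16 = |G|. So G has 10 conjugacy classes.

Answer: 10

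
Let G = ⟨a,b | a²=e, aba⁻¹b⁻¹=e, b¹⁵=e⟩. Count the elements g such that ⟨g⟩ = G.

G is cyclic of order 30. An element generates G iff its order is 30, and a cyclic group of order 30 has exactly φ(30) = 8 such elements.

Answer: 8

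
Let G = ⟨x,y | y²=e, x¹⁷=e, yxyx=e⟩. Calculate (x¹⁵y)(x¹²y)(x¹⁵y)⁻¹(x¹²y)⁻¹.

[(x¹⁵y), (x¹²y)] = (x¹⁵y)·(x¹²y)·(x¹⁵y)⁻¹·(x¹²y)⁻¹.
  (x¹⁵y) · (x¹²y) = x³
  (x³) · (x¹⁵y) = xy
  (xy) · (x¹²y) = x⁶

Answer: x⁶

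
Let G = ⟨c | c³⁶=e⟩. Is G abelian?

G has a single generator, so G is cyclic and hence abelian.

Answer: Yes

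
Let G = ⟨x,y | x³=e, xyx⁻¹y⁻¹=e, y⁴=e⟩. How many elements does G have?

Enumerate words in the generators, reducing via the relations: the distinct elements are
  {e, x, y, xy, x², y², y³, xy², xy³, x²y, x²y², x²y³}.
No further products give new elements, so |G| = 12.

Answer: 12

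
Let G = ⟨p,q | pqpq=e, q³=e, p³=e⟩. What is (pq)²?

Compute successive powers of (pq), reducing at each step:
  (pq)²: (pq) · p = q²;   (q²) · q = e

Answer: e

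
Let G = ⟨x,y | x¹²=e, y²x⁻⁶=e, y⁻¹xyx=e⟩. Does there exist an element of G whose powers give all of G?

Every cyclic group is abelian. But x·y = xy while y·x = x⁵y⁻¹, so x·y ≠ y·x and G is not abelian. Hence G is not cyclic.

Answer: No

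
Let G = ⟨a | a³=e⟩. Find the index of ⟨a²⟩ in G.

First find ord(a²) by computing successive powers:
  (a²)¹ = a², (a²)² = a, (a²)³ = e.
So |⟨a²⟩| = ord(a²) = 3. With |G| = 3, by Lagrange [G : ⟨a²⟩] = 3/3 = 1.

Answer: 1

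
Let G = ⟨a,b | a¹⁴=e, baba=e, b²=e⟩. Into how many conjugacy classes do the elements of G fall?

The conjugacy classes (representative and size) are:
  [e] (size 1), [a¹³] (size 2), [a²] (size 2), [a³] (size 2), [a¹⁰] (size 2), [a⁵] (size 2), [a⁸] (size 2), [a⁷] (size 1), [a⁶b] (size 7), [a⁹b] (size 7).
Class equation: 1 + 2 + 2 + 2 + 2 + 2 + 2 + 1 + 7 + 7 = 28 = |G|. So G has 10 conjugacy classes.

Answer: 10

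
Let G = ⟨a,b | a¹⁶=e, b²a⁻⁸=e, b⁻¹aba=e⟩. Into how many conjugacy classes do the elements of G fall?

The conjugacy classes (representative and size) are:
  [e] (size 1), [a] (size 2), [a¹⁴] (size 2), [a³] (size 2), [a¹²] (size 2), [a⁵] (size 2), [a¹⁰] (size 2), [a⁷] (size 2), [a⁸] (size 1), [a⁶b] (size 8), [a³b⁻¹] (size 8).
Class equation: 1 + 2 + 2 + 2 + 2 + 2 + 2 + 2 + 1 + 8 + 8 = 32 = |G|. So G has 11 conjugacy classes.

Answer: 11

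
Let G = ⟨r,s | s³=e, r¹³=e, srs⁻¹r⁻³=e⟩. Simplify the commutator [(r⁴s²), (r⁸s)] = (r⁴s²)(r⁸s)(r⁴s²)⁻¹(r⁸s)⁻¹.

[(r⁴s²), (r⁸s)] = (r⁴s²)·(r⁸s)·(r⁴s²)⁻¹·(r⁸s)⁻¹.
  (r⁴s²) · (r⁸s) = r¹¹
  (r¹¹) · (rs) = r¹²s
  (r¹²s) · (r⁶s²) = r⁴

Answer: r⁴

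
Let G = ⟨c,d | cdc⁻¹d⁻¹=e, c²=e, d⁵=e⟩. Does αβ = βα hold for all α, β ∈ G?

Each pair of generators commutes: c·d = cd = d·c. Since the generators pairwise commute, every element of G commutes with every other, so G is abelian.

Answer: Yes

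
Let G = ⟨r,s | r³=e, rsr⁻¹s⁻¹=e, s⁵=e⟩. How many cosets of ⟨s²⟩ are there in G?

First find ord(s²) by computing successive powers:
  (s²)¹ = s², (s²)² = s⁴, (s²)³ = s, (s²)⁴ = s³, (s²)⁵ = e.
So |⟨s²⟩| = ord(s²) = 5. With |G| = 15, by Lagrange [G : ⟨s²⟩] = 15/5 = 3.

Answer: 3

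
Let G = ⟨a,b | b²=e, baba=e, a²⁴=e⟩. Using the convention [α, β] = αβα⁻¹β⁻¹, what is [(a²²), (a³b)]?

[(a²²), (a³b)] = (a²²)·(a³b)·(a²²)⁻¹·(a³b)⁻¹.
  (a²²) · (a³b) = ab
  (ab) · (a²) = a²³b
  (a²³b) · (a³b) = a²⁰

Answer: a²⁰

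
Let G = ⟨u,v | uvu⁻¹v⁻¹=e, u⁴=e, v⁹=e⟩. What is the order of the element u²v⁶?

Compute successive powers until reaching e:
  (u²v⁶)¹ = u²v⁶, (u²v⁶)² = v³, (u²v⁶)³ = u², (u²v⁶)⁴ = v⁶, (u²v⁶)⁵ = u²v³, (u²v⁶)⁶ = e.
The smallest positive k with (u²v⁶)ᵏ = e is 6.

Answer: 6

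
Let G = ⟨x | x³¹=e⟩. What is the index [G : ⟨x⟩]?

First find ord(x) by computing successive powers:
  x¹ = x, x² = x², x³ = x³, x⁴ = x⁴, x⁵ = x⁵, x⁶ = x⁶, x⁷ = x⁷, x⁸ = x⁸, x⁹ = x⁹, x¹⁰ = x¹⁰, x¹¹ = x¹¹, x¹² = x¹², x¹³ = x¹³, x¹⁴ = x¹⁴, x¹⁵ = x¹⁵, x¹⁶ = x¹⁶, x¹⁷ = x¹⁷, x¹⁸ = x¹⁸, x¹⁹ = x¹⁹, x²⁰ = x²⁰, x²¹ = x²¹, x²² = x²², x²³ = x²³, x²⁴ = x²⁴, x²⁵ = x²⁵, x²⁶ = x²⁶, x²⁷ = x²⁷, x²⁸ = x²⁸, x²⁹ = x²⁹, x³⁰ = x³⁰, x³¹ = e.
So |⟨x⟩| = ord(x) = 31. With |G| = 31, by Lagrange [G : ⟨x⟩] = 31/31 = 1.

Answer: 1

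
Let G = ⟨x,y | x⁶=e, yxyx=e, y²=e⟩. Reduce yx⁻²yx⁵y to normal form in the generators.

Multiply left to right, reducing at each step:
  y · x⁻² = x²y
  (x²y) · y = x²
  (x²) · x⁵ = x
  x · y = xy

Answer: xy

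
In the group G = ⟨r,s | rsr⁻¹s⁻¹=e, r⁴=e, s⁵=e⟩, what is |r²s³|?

Compute successive powers until reaching e:
  (r²s³)¹ = r²s³, (r²s³)² = s, (r²s³)³ = r²s⁴, (r²s³)⁴ = s², (r²s³)⁵ = r², (r²s³)⁶ = s³, (r²s³)⁷ = r²s, (r²s³)⁸ = s⁴, (r²s³)⁹ = r²s², (r²s³)¹⁰ = e.
The smallest positive k with (r²s³)ᵏ = e is 10.

Answer: 10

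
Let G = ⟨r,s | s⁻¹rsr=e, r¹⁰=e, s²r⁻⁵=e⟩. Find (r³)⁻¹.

The order of (r³) is 10 (smallest k with (r³)ᵏ = e), so (r³)⁻¹ = (r³)⁹ = r⁷.
Check: (r³) · (r⁷) → (r³) · r⁷ = e, giving e as required.

Answer: r⁷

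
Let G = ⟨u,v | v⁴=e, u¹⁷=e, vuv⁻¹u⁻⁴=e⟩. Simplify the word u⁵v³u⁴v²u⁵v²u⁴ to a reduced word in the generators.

Multiply left to right, reducing at each step:
  (u⁵) · v³ = u⁵v³
  (u⁵v³) · u⁴ = u⁶v³
  (u⁶v³) · v² = u⁶v
  (u⁶v) · u⁵ = u⁹v
  (u⁹v) · v² = u⁹v³
  (u⁹v³) · u⁴ = u¹⁰v³

Answer: u¹⁰v³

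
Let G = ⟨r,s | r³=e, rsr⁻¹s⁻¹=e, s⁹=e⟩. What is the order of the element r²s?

Compute successive powers until reaching e:
  (r²s)¹ = r²s, (r²s)² = rs², (r²s)³ = s³, (r²s)⁴ = r²s⁴, (r²s)⁵ = rs⁵, (r²s)⁶ = s⁶, (r²s)⁷ = r²s⁷, (r²s)⁸ = rs⁸, (r²s)⁹ = e.
The smallest positive k with (r²s)ᵏ = e is 9.

Answer: 9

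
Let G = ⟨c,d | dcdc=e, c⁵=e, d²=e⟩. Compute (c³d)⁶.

Compute successive powers of (c³d), reducing at each step:
  (c³d)²: (c³d) · c³ = d;   d · d = e
  (c³d)³: e · c³ = c³;   (c³) · d = c³d
  (c³d)⁴: (c³d) · c³ = d;   d · d = e
  (c³d)⁵: e · c³ = c³;   (c³) · d = c³d
  (c³d)⁶: (c³d) · c³ = d;   d · d = e

Answer: e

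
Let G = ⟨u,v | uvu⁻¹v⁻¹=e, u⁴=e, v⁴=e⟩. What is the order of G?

Enumerate words in the generators, reducing via the relations: the distinct elements are
  {e, u, v, uv, u², u³, v², v³, uv², uv³, u²v, u³v, u²v², u²v³, u³v², u³v³}.
No further products give new elements, so |G| = 16.

Answer: 16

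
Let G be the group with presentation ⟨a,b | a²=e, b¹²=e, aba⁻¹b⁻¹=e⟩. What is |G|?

Enumerate words in the generators, reducing via the relations: the distinct elements are
  {a, b, e, ab, b², b³, b⁴, b⁵, b⁶, b⁷, b⁸, b⁹, ab², ab³, ab⁴, ab⁵, ab⁶, ab⁷, ab⁸, ab⁹, b¹¹, b¹⁰, ab¹¹, ab¹⁰}.
No further products give new elements, so |G| = 24.

Answer: 24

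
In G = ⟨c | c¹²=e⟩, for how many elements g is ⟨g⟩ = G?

G is cyclic of order 12. An element generates G iff its order is 12, and a cyclic group of order 12 has exactly φ(12) = 4 such elements.

Answer: 4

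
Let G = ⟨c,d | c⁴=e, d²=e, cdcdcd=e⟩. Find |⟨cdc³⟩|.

|⟨cdc³⟩| equals the order of cdc³. Compute successive powers until reaching e:
  (cdc³)¹ = cdc³, (cdc³)² = e.
The smallest positive k with (cdc³)ᵏ = e is 2, so |⟨cdc³⟩| = 2.

Answer: 2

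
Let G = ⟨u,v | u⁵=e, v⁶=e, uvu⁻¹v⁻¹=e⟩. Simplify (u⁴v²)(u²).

Compute (u⁴v²) · (u²) by multiplying left to right and reducing via the relations at each step:
  (u⁴v²) · u² = uv²

Answer: uv²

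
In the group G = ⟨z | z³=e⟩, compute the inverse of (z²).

The order of (z²) is 3 (smallest k with (z²)ᵏ = e), so (z²)⁻¹ = (z²)² = z.
Check: (z²) · z → (z²) · z = e, giving e as required.

Answer: z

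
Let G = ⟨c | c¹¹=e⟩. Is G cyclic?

|G| = 11. The element c has order 11 (its powers give 11 distinct elements), so ⟨c⟩ = G and G is cyclic.

Answer: Yes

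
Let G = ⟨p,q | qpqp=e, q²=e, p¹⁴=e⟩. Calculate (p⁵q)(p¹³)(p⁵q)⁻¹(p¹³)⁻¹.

[(p⁵q), (p¹³)] = (p⁵q)·(p¹³)·(p⁵q)⁻¹·(p¹³)⁻¹.
  (p⁵q) · (p¹³) = p⁶q
  (p⁶q) · (p⁵q) = p
  p · p = p²

Answer: p²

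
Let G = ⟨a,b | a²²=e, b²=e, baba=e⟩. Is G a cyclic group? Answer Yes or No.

Every cyclic group is abelian. But a·b = ab while b·a = a²¹b, so a·b ≠ b·a and G is not abelian. Hence G is not cyclic.

Answer: No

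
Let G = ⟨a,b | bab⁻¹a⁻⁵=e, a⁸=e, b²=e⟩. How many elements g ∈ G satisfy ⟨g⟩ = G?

⟨g⟩ = G would require ord(g) = |G| = 16, but the maximum element order in G is 8 < 16. So G is not cyclic and no single element generates it: the count is 0.

Answer: 0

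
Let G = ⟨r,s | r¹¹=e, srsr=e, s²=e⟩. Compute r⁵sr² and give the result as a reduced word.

Multiply left to right, reducing at each step:
  (r⁵) · s = r⁵s
  (r⁵s) · r² = r³s

Answer: r³s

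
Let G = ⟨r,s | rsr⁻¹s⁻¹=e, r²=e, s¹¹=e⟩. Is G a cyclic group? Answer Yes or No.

|G| = 22. The element rs has order 22 (its powers give 22 distinct elements), so ⟨rs⟩ = G and G is cyclic.

Answer: Yes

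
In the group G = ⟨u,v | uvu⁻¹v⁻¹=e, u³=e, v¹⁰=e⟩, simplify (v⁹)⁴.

Compute successive powers of (v⁹), reducing at each step:
  (v⁹)²: (v⁹) · v⁹ = v⁸
  (v⁹)³: (v⁸) · v⁹ = v⁷
  (v⁹)⁴: (v⁷) · v⁹ = v⁶

Answer: v⁶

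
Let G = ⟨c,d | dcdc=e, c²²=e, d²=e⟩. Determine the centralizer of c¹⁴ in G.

⟨c¹⁴⟩ ⊆ C_G(c¹⁴) since powers of c¹⁴ commute with c¹⁴; so |C_G(c¹⁴)| ≥ |⟨c¹⁴⟩| = 11.
By orbit–stabilizer, |C_G(c¹⁴)| = |G| / |conj. class of c¹⁴| = 44 / 2 = 22.
The 22 elements commuting with c¹⁴ are {e, c, c², c³, c⁴, c⁵, c⁶, c⁷, c⁸, c⁹, c¹⁰, c¹¹, c¹², c¹³, c¹⁴, c¹⁵, c¹⁶, c¹⁷, c¹⁸, c¹⁹, c²⁰, c²¹}.

Answer: {e, c, c², c³, c⁴, c⁵, c⁶, c⁷, c⁸, c⁹, c¹⁰, c¹¹, c¹², c¹³, c¹⁴, c¹⁵, c¹⁶, c¹⁷, c¹⁸, c¹⁹, c²⁰, c²¹}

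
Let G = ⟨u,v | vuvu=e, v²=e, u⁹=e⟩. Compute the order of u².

Compute successive powers until reaching e:
  (u²)¹ = u², (u²)² = u⁴, (u²)³ = u⁶, (u²)⁴ = u⁸, (u²)⁵ = u, (u²)⁶ = u³, (u²)⁷ = u⁵, (u²)⁸ = u⁷, (u²)⁹ = e.
The smallest positive k with (u²)ᵏ = e is 9.

Answer: 9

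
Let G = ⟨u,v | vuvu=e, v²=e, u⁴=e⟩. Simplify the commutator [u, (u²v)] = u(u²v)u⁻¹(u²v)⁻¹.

[u, (u²v)] = u·(u²v)·u⁻¹·(u²v)⁻¹.
  u · (u²v) = u³v
  (u³v) · (u³) = v
  v · (u²v) = u²

Answer: u²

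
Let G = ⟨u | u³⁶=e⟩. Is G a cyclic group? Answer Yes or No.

|G| = 36. The element u has order 36 (its powers give 36 distinct elements), so ⟨u⟩ = G and G is cyclic.

Answer: Yes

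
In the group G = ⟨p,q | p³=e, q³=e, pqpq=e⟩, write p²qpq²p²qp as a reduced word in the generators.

Multiply left to right, reducing at each step:
  (p²) · q = p²q
  (p²q) · p = pq²
  (pq²) · q² = pq
  (pq) · p² = q²p
  (q²p) · q = qp²
  (qp²) · p = q

Answer: q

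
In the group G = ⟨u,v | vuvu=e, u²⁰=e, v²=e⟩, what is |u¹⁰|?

Compute successive powers until reaching e:
  (u¹⁰)¹ = u¹⁰, (u¹⁰)² = e.
The smallest positive k with (u¹⁰)ᵏ = e is 2.

Answer: 2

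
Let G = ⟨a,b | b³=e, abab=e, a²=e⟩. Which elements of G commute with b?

⟨b⟩ ⊆ C_G(b) since powers of b commute with b; so |C_G(b)| ≥ |⟨b⟩| = 3.
By orbit–stabilizer, |C_G(b)| = |G| / |conj. class of b| = 6 / 2 = 3.
The 3 elements commuting with b are {e, b, b²}.

Answer: {e, b, b²}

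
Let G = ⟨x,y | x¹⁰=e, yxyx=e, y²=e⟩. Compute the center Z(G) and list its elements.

An element z ∈ Z(G) iff z commutes with every generator.
For example x⁵ is central: (x⁵)·x = x⁶ = x·(x⁵); (x⁵)·y = x⁵y = y·(x⁵).
Whereas x ∉ Z(G) since x·y = xy ≠ x⁹y = y·x.
Checking each of the 20 elements this way gives Z(G) = {e, x⁵}, of order 2.

Answer: {e, x⁵}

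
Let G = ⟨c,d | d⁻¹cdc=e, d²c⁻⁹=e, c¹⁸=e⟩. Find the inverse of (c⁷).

The order of (c⁷) is 18 (smallest k with (c⁷)ᵏ = e), so (c⁷)⁻¹ = (c⁷)¹⁷ = c¹¹.
Check: (c⁷) · (c¹¹) → (c⁷) · c¹¹ = e, giving e as required.

Answer: c¹¹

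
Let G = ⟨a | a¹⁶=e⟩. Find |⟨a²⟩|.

|⟨a²⟩| equals the order of a². Compute successive powers until reaching e:
  (a²)¹ = a², (a²)² = a⁴, (a²)³ = a⁶, (a²)⁴ = a⁸, (a²)⁵ = a¹⁰, (a²)⁶ = a¹², (a²)⁷ = a¹⁴, (a²)⁸ = e.
The smallest positive k with (a²)ᵏ = e is 8, so |⟨a²⟩| = 8.

Answer: 8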